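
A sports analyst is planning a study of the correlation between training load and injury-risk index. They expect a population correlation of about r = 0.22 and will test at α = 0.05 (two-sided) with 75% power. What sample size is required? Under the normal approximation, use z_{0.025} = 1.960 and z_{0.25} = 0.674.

n = 142

Fisher's z: C = ½·ln((1+r)/(1−r)) = ½·ln(1.5641) = 0.2237.
n = ((z_{α/2} + z_β)/C)² + 3.
(1.960 + 0.674) / 0.2237 = 2.634 / 0.2237 = 11.775.
n = 11.775² + 3 = 138.64 + 3 = 141.6.
Round up.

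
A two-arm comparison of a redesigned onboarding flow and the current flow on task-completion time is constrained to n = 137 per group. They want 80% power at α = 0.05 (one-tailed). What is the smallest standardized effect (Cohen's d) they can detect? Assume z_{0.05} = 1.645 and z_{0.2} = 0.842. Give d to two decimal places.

d_min ≈ 0.30

For two independent groups of n = 137 each: d_min = (z_{α} + z_β)·√(2/n).
z-sum = 1.645 + 0.842 = 2.487.
d_min = 2.487 × √(2/137) = 2.487 × 0.1208 = 0.300.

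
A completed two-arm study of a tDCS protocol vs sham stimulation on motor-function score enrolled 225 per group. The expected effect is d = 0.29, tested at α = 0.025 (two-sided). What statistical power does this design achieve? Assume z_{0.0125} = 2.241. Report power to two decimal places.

power ≈ 0.80

For two equal groups, power = Φ(d·√(n/2) − z_{α/2}).
d·√(n/2) = 0.29 × √(225/2) = 0.29 × 10.607 = 3.076.
z_β = 3.076 − 2.241 = 0.835.
Power = Φ(0.835) = 0.798.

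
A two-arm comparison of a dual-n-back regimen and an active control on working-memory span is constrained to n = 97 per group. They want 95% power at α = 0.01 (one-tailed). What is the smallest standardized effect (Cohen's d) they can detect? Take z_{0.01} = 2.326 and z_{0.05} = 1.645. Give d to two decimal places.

d_min ≈ 0.57

For two independent groups of n = 97 each: d_min = (z_{α} + z_β)·√(2/n).
z-sum = 2.326 + 1.645 = 3.971.
d_min = 3.971 × √(2/97) = 3.971 × 0.1436 = 0.570.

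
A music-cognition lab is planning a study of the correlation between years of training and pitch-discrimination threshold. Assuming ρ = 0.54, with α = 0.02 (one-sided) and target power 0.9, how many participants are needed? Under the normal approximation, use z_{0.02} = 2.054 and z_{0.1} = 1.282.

n = 34

Fisher's z: C = ½·ln((1+r)/(1−r)) = ½·ln(3.3478) = 0.6042.
n = ((z_{α} + z_β)/C)² + 3.
(2.054 + 1.282) / 0.6042 = 3.336 / 0.6042 = 5.521.
n = 5.521² + 3 = 30.49 + 3 = 33.5.
Round up.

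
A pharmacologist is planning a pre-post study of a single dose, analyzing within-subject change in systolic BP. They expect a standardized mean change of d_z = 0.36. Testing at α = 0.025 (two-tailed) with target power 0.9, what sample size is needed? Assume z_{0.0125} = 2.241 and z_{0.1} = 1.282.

n = 96 pairs

For a paired (one-sample on differences) test: n = ((z_{α/2} + z_β) / d)².
z_{α/2} + z_β = 2.241 + 1.282 = 3.523.
n = (3.523 / 0.36)² = 9.786² = 95.77.
Round up.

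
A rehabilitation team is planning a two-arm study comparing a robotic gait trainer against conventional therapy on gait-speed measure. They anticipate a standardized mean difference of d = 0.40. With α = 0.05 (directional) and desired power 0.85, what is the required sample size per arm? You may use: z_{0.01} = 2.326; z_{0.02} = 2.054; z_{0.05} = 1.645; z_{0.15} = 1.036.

n = 90 per group

For two independent groups with equal n: n = 2·((z_{α} + z_β) / d)².
z_{α} + z_β = 1.645 + 1.036 = 2.681.
n = 2 × (2.681 / 0.40)² = 2 × 6.702² = 2 × 44.92 = 89.8.
Round up to the next whole participant.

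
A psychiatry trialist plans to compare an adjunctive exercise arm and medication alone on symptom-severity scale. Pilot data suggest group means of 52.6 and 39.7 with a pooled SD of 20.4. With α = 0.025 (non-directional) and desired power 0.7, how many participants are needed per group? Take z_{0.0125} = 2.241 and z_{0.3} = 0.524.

n = 39 per group

Cohen's d = |M₁ − M₂| / SD_pooled = |52.6 − 39.7| / 20.4 = 12.9 / 20.4 = 0.632.
For two independent groups with equal n: n = 2·((z_{α/2} + z_β) / d)².
z_{α/2} + z_β = 2.241 + 0.524 = 2.765.
n = 2 × (2.765 / 0.632)² = 2 × 4.375² = 2 × 19.14 = 38.3.
Round up to the next whole participant.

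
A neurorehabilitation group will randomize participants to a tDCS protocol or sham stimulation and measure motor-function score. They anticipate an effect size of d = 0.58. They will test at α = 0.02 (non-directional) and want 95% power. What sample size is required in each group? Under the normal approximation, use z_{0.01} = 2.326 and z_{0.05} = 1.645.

For two independent groups with equal n: n = 2·((z_{α/2} + z_β) / d)².
z_{α/2} + z_β = 2.326 + 1.645 = 3.971.
n = 2 × (3.971 / 0.58)² = 2 × 6.847² = 2 × 46.88 = 93.8.
Round up to the next whole participant.

n = 94 per group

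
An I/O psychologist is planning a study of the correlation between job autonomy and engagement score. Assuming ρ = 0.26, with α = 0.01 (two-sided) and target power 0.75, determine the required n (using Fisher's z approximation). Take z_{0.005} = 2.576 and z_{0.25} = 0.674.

Fisher's z: C = ½·ln((1+r)/(1−r)) = ½·ln(1.7027) = 0.2661.
n = ((z_{α/2} + z_β)/C)² + 3.
(2.576 + 0.674) / 0.2661 = 3.250 / 0.2661 = 12.213.
n = 12.213² + 3 = 149.17 + 3 = 152.2.
Round up.

n = 153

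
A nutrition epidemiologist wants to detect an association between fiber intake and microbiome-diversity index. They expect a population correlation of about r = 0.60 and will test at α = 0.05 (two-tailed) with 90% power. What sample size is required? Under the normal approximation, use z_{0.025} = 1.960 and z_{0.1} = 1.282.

Fisher's z: C = ½·ln((1+r)/(1−r)) = ½·ln(4.0000) = 0.6931.
n = ((z_{α/2} + z_β)/C)² + 3.
(1.960 + 1.282) / 0.6931 = 3.242 / 0.6931 = 4.678.
n = 4.678² + 3 = 21.88 + 3 = 24.9.
Round up.

n = 25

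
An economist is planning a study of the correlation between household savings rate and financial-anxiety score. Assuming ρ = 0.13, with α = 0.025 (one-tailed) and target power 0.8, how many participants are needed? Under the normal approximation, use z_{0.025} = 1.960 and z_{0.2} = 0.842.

Fisher's z: C = ½·ln((1+r)/(1−r)) = ½·ln(1.2989) = 0.1307.
n = ((z_{α} + z_β)/C)² + 3.
(1.960 + 0.842) / 0.1307 = 2.802 / 0.1307 = 21.438.
n = 21.438² + 3 = 459.61 + 3 = 462.6.
Round up.

n = 463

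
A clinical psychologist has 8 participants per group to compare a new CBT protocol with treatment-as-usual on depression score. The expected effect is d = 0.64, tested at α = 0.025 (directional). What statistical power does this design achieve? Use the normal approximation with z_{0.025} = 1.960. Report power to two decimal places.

power ≈ 0.25

For two equal groups, power = Φ(d·√(n/2) − z_{α}).
d·√(n/2) = 0.64 × √(8/2) = 0.64 × 2.000 = 1.280.
z_β = 1.280 − 1.960 = -0.680.
Power = Φ(-0.680) = 0.248.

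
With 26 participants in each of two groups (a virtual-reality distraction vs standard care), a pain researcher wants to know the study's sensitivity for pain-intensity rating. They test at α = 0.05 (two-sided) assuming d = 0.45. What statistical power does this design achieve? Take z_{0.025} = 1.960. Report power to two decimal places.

power ≈ 0.37

For two equal groups, power = Φ(d·√(n/2) − z_{α/2}).
d·√(n/2) = 0.45 × √(26/2) = 0.45 × 3.606 = 1.622.
z_β = 1.622 − 1.960 = -0.338.
Power = Φ(-0.338) = 0.368.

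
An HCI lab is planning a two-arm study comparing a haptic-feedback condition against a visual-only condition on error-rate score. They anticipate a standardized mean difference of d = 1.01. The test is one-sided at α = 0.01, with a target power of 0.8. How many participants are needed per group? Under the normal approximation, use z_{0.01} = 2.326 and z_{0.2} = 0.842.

For two independent groups with equal n: n = 2·((z_{α} + z_β) / d)².
z_{α} + z_β = 2.326 + 0.842 = 3.168.
n = 2 × (3.168 / 1.01)² = 2 × 3.137² = 2 × 9.84 = 19.7.
Round up to the next whole participant.

n = 20 per group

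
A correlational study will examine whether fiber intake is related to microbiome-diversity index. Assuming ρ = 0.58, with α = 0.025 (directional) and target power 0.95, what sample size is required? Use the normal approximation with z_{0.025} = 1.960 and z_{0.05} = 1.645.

Fisher's z: C = ½·ln((1+r)/(1−r)) = ½·ln(3.7619) = 0.6625.
n = ((z_{α} + z_β)/C)² + 3.
(1.960 + 1.645) / 0.6625 = 3.605 / 0.6625 = 5.442.
n = 5.442² + 3 = 29.61 + 3 = 32.6.
Round up.

n = 33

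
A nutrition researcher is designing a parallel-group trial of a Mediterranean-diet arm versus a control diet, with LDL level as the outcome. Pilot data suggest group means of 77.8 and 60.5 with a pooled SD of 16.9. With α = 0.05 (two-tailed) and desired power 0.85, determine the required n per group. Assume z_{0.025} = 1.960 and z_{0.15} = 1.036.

n = 18 per group

Cohen's d = |M₁ − M₂| / SD_pooled = |77.8 − 60.5| / 16.9 = 17.3 / 16.9 = 1.024.
For two independent groups with equal n: n = 2·((z_{α/2} + z_β) / d)².
z_{α/2} + z_β = 1.960 + 1.036 = 2.996.
n = 2 × (2.996 / 1.024)² = 2 × 2.926² = 2 × 8.56 = 17.1.
Round up to the next whole participant.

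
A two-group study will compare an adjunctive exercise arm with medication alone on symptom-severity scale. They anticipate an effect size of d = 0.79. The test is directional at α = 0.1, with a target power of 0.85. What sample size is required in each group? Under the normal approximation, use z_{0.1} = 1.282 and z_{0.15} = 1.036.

n = 18 per group

For two independent groups with equal n: n = 2·((z_{α} + z_β) / d)².
z_{α} + z_β = 1.282 + 1.036 = 2.318.
n = 2 × (2.318 / 0.79)² = 2 × 2.934² = 2 × 8.61 = 17.2.
Round up to the next whole participant.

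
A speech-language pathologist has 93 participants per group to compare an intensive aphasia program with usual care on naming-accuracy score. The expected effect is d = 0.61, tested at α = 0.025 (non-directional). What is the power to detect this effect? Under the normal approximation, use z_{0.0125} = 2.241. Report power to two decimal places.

For two equal groups, power = Φ(d·√(n/2) − z_{α/2}).
d·√(n/2) = 0.61 × √(93/2) = 0.61 × 6.819 = 4.160.
z_β = 4.160 − 2.241 = 1.919.
Power = Φ(1.919) = 0.972.

power ≈ 0.97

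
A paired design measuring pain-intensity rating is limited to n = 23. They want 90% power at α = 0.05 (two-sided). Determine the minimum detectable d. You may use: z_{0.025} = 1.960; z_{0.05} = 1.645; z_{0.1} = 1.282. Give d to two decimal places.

For a single sample (or paired design) of n = 23: d_min = (z_{α/2} + z_β)/√n.
z-sum = 1.960 + 1.282 = 3.242.
d_min = 3.242 / √23 = 3.242 / 4.796 = 0.676.

d_min ≈ 0.68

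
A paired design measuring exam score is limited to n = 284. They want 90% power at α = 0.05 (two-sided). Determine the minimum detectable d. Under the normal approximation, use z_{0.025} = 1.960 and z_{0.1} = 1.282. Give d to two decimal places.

d_min ≈ 0.19

For a single sample (or paired design) of n = 284: d_min = (z_{α/2} + z_β)/√n.
z-sum = 1.960 + 1.282 = 3.242.
d_min = 3.242 / √284 = 3.242 / 16.852 = 0.192.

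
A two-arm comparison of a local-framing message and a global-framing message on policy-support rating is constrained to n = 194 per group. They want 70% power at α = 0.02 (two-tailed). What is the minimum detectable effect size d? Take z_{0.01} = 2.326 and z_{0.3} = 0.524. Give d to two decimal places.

d_min ≈ 0.29

For two independent groups of n = 194 each: d_min = (z_{α/2} + z_β)·√(2/n).
z-sum = 2.326 + 0.524 = 2.850.
d_min = 2.850 × √(2/194) = 2.850 × 0.1015 = 0.289.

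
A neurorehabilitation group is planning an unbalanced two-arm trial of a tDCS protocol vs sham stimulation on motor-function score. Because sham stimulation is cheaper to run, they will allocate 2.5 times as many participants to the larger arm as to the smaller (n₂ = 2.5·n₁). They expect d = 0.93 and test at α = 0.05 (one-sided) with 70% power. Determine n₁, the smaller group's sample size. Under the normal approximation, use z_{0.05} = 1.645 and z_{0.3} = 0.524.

With allocation ratio k = n₂/n₁ = 2.5, Var(x̄₁−x̄₂) = σ²(1/n₁ + 1/(k·n₁)) = σ²·(k+1)/(k·n₁).
So n₁ = (1 + 1/k)·((z_{α} + z_β)/d)² = 1.400 × (2.169/0.93)².
n₁ = 1.400 × 5.44 = 7.6.
Round up: n₁ = 8, giving n₂ = 2.5 × 8 = 20.

n₁ = 8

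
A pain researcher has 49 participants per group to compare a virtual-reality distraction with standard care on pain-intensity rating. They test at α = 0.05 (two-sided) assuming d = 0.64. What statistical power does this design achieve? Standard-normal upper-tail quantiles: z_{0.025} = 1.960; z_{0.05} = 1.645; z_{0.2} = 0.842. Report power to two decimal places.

power ≈ 0.89

For two equal groups, power = Φ(d·√(n/2) − z_{α/2}).
d·√(n/2) = 0.64 × √(49/2) = 0.64 × 4.950 = 3.168.
z_β = 3.168 − 1.960 = 1.208.
Power = Φ(1.208) = 0.886.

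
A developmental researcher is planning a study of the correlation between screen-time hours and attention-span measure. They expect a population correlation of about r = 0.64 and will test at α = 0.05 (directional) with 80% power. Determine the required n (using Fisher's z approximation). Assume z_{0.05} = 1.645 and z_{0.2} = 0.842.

Fisher's z: C = ½·ln((1+r)/(1−r)) = ½·ln(4.5556) = 0.7582.
n = ((z_{α} + z_β)/C)² + 3.
(1.645 + 0.842) / 0.7582 = 2.487 / 0.7582 = 3.280.
n = 3.280² + 3 = 10.76 + 3 = 13.8.
Round up.

n = 14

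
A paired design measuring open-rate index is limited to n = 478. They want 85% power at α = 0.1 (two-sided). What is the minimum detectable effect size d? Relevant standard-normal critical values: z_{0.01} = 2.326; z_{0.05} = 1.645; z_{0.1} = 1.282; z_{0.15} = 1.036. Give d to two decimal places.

For a single sample (or paired design) of n = 478: d_min = (z_{α/2} + z_β)/√n.
z-sum = 1.645 + 1.036 = 2.681.
d_min = 2.681 / √478 = 2.681 / 21.863 = 0.123.

d_min ≈ 0.12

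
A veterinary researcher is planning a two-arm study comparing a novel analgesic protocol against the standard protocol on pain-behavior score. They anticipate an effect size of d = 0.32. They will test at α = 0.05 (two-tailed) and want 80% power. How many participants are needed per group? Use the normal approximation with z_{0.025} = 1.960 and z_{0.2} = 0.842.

For two independent groups with equal n: n = 2·((z_{α/2} + z_β) / d)².
z_{α/2} + z_β = 1.960 + 0.842 = 2.802.
n = 2 × (2.802 / 0.32)² = 2 × 8.756² = 2 × 76.67 = 153.3.
Round up to the next whole participant.

n = 154 per group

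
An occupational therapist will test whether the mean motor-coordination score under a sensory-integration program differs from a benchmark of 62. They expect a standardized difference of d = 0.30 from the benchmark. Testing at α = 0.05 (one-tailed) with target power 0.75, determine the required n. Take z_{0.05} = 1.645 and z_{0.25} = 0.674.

For a one-sample test: n = ((z_{α} + z_β) / d)².
z_{α} + z_β = 1.645 + 0.674 = 2.319.
n = (2.319 / 0.30)² = 7.730² = 59.75.
Round up.

n = 60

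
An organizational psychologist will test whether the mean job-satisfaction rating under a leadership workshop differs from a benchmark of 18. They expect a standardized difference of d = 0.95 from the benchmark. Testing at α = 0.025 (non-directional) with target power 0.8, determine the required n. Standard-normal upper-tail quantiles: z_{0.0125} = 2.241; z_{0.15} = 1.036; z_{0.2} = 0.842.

n = 11

For a one-sample test: n = ((z_{α/2} + z_β) / d)².
z_{α/2} + z_β = 2.241 + 0.842 = 3.083.
n = (3.083 / 0.95)² = 3.245² = 10.53.
Round up.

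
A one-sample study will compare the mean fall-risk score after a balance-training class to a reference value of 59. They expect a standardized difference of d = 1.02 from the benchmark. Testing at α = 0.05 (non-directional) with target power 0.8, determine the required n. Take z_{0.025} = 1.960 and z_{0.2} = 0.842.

n = 8

For a one-sample test: n = ((z_{α/2} + z_β) / d)².
z_{α/2} + z_β = 1.960 + 0.842 = 2.802.
n = (2.802 / 1.02)² = 2.747² = 7.55.
Round up.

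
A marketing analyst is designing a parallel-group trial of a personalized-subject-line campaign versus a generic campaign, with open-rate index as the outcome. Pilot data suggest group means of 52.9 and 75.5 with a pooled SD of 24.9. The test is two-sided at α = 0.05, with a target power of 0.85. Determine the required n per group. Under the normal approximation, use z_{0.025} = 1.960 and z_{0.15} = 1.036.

n = 22 per group

Cohen's d = |M₁ − M₂| / SD_pooled = |52.9 − 75.5| / 24.9 = 22.6 / 24.9 = 0.908.
For two independent groups with equal n: n = 2·((z_{α/2} + z_β) / d)².
z_{α/2} + z_β = 1.960 + 1.036 = 2.996.
n = 2 × (2.996 / 0.908)² = 2 × 3.300² = 2 × 10.89 = 21.8.
Round up to the next whole participant.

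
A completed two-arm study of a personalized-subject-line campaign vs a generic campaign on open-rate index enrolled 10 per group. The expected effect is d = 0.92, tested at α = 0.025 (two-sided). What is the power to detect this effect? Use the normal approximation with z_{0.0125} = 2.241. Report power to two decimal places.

For two equal groups, power = Φ(d·√(n/2) − z_{α/2}).
d·√(n/2) = 0.92 × √(10/2) = 0.92 × 2.236 = 2.057.
z_β = 2.057 − 2.241 = -0.184.
Power = Φ(-0.184) = 0.427.

power ≈ 0.43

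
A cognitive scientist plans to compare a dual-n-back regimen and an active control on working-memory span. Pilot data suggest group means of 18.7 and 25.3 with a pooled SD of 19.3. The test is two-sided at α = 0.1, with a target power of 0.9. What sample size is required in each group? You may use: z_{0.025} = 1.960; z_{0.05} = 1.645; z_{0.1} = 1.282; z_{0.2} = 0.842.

n = 147 per group

Cohen's d = |M₁ − M₂| / SD_pooled = |18.7 − 25.3| / 19.3 = 6.6 / 19.3 = 0.342.
For two independent groups with equal n: n = 2·((z_{α/2} + z_β) / d)².
z_{α/2} + z_β = 1.645 + 1.282 = 2.927.
n = 2 × (2.927 / 0.342)² = 2 × 8.558² = 2 × 73.25 = 146.5.
Round up to the next whole participant.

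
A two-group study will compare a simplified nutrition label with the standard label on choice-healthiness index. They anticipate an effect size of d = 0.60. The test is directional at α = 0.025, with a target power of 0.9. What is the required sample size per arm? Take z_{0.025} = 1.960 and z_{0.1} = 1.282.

n = 59 per group

For two independent groups with equal n: n = 2·((z_{α} + z_β) / d)².
z_{α} + z_β = 1.960 + 1.282 = 3.242.
n = 2 × (3.242 / 0.60)² = 2 × 5.403² = 2 × 29.20 = 58.4.
Round up to the next whole participant.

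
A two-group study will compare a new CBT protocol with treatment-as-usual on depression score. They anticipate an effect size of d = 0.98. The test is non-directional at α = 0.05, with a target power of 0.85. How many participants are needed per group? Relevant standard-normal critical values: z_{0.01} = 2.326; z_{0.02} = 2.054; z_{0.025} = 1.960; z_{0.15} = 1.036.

n = 19 per group

For two independent groups with equal n: n = 2·((z_{α/2} + z_β) / d)².
z_{α/2} + z_β = 1.960 + 1.036 = 2.996.
n = 2 × (2.996 / 0.98)² = 2 × 3.057² = 2 × 9.35 = 18.7.
Round up to the next whole participant.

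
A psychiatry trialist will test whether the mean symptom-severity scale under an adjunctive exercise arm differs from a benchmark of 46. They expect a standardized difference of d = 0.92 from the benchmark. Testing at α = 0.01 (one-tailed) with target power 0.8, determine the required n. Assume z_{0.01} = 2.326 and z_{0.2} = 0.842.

n = 12

For a one-sample test: n = ((z_{α} + z_β) / d)².
z_{α} + z_β = 2.326 + 0.842 = 3.168.
n = (3.168 / 0.92)² = 3.443² = 11.86.
Round up.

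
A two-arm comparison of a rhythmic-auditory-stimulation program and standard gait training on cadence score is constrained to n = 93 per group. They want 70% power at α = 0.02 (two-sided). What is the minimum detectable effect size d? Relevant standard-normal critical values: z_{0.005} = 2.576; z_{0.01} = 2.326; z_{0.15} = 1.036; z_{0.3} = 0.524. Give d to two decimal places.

d_min ≈ 0.42

For two independent groups of n = 93 each: d_min = (z_{α/2} + z_β)·√(2/n).
z-sum = 2.326 + 0.524 = 2.850.
d_min = 2.850 × √(2/93) = 2.850 × 0.1466 = 0.418.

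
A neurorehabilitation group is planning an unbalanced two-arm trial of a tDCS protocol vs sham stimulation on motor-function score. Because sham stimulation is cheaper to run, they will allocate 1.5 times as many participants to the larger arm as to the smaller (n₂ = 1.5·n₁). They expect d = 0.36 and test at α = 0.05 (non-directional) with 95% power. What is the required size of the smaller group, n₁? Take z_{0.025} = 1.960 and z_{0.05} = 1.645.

n₁ = 168

With allocation ratio k = n₂/n₁ = 1.5, Var(x̄₁−x̄₂) = σ²(1/n₁ + 1/(k·n₁)) = σ²·(k+1)/(k·n₁).
So n₁ = (1 + 1/k)·((z_{α/2} + z_β)/d)² = 1.667 × (3.605/0.36)².
n₁ = 1.667 × 100.28 = 167.1.
Round up: n₁ = 168, giving n₂ = 1.5 × 168 = 252.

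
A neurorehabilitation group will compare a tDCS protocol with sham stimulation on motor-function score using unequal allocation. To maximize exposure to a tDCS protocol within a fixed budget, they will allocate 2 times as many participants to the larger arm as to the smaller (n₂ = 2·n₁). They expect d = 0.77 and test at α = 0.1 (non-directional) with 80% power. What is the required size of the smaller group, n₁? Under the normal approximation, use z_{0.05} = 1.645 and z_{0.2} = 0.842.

n₁ = 16

With allocation ratio k = n₂/n₁ = 2, Var(x̄₁−x̄₂) = σ²(1/n₁ + 1/(k·n₁)) = σ²·(k+1)/(k·n₁).
So n₁ = (1 + 1/k)·((z_{α/2} + z_β)/d)² = 1.500 × (2.487/0.77)².
n₁ = 1.500 × 10.43 = 15.6.
Round up: n₁ = 16, giving n₂ = 2 × 16 = 32.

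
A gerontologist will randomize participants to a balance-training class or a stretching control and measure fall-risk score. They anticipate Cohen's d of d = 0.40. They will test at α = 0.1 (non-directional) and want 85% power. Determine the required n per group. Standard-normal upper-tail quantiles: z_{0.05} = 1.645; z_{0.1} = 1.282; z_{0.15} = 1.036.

n = 90 per group

For two independent groups with equal n: n = 2·((z_{α/2} + z_β) / d)².
z_{α/2} + z_β = 1.645 + 1.036 = 2.681.
n = 2 × (2.681 / 0.40)² = 2 × 6.702² = 2 × 44.92 = 89.8.
Round up to the next whole participant.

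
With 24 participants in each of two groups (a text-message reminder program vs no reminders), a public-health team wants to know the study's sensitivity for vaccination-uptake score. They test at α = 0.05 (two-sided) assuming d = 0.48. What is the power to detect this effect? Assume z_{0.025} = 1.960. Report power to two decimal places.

power ≈ 0.38

For two equal groups, power = Φ(d·√(n/2) − z_{α/2}).
d·√(n/2) = 0.48 × √(24/2) = 0.48 × 3.464 = 1.663.
z_β = 1.663 − 1.960 = -0.297.
Power = Φ(-0.297) = 0.383.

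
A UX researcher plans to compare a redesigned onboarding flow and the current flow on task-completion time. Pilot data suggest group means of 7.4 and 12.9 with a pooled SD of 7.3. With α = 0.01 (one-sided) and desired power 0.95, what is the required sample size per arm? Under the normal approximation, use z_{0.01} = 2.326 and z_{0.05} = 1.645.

n = 56 per group

Cohen's d = |M₁ − M₂| / SD_pooled = |7.4 − 12.9| / 7.3 = 5.5 / 7.3 = 0.753.
For two independent groups with equal n: n = 2·((z_{α} + z_β) / d)².
z_{α} + z_β = 2.326 + 1.645 = 3.971.
n = 2 × (3.971 / 0.753)² = 2 × 5.274² = 2 × 27.81 = 55.6.
Round up to the next whole participant.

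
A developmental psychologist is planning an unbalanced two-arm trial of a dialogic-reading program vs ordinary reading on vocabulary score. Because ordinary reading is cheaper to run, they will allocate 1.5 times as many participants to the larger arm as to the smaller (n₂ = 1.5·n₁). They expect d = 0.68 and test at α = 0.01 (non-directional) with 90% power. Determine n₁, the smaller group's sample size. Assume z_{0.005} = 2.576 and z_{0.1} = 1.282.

n₁ = 54

With allocation ratio k = n₂/n₁ = 1.5, Var(x̄₁−x̄₂) = σ²(1/n₁ + 1/(k·n₁)) = σ²·(k+1)/(k·n₁).
So n₁ = (1 + 1/k)·((z_{α/2} + z_β)/d)² = 1.667 × (3.858/0.68)².
n₁ = 1.667 × 32.19 = 53.6.
Round up: n₁ = 54, giving n₂ = 1.5 × 54 = 81.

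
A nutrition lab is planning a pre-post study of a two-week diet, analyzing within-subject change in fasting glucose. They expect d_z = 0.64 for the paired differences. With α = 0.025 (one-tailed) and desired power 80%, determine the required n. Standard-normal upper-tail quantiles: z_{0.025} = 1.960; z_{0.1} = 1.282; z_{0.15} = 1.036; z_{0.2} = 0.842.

n = 20 pairs

For a paired (one-sample on differences) test: n = ((z_{α} + z_β) / d)².
z_{α} + z_β = 1.960 + 0.842 = 2.802.
n = (2.802 / 0.64)² = 4.378² = 19.17.
Round up.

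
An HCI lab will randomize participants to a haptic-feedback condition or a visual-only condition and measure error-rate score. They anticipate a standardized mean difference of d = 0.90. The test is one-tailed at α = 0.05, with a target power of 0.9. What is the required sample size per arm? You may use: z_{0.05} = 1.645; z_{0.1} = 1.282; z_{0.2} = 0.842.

For two independent groups with equal n: n = 2·((z_{α} + z_β) / d)².
z_{α} + z_β = 1.645 + 1.282 = 2.927.
n = 2 × (2.927 / 0.90)² = 2 × 3.252² = 2 × 10.58 = 21.2.
Round up to the next whole participant.

n = 22 per group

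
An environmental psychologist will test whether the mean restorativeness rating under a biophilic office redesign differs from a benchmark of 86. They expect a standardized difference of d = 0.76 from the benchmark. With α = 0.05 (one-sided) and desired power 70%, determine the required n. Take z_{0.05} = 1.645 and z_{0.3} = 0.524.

n = 9

For a one-sample test: n = ((z_{α} + z_β) / d)².
z_{α} + z_β = 1.645 + 0.524 = 2.169.
n = (2.169 / 0.76)² = 2.854² = 8.15.
Round up.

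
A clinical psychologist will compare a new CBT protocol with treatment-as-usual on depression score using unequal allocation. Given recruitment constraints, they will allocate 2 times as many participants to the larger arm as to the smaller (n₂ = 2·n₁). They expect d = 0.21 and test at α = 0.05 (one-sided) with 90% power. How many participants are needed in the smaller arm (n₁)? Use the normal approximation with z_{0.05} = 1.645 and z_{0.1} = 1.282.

With allocation ratio k = n₂/n₁ = 2, Var(x̄₁−x̄₂) = σ²(1/n₁ + 1/(k·n₁)) = σ²·(k+1)/(k·n₁).
So n₁ = (1 + 1/k)·((z_{α} + z_β)/d)² = 1.500 × (2.927/0.21)².
n₁ = 1.500 × 194.27 = 291.4.
Round up: n₁ = 292, giving n₂ = 2 × 292 = 584.

n₁ = 292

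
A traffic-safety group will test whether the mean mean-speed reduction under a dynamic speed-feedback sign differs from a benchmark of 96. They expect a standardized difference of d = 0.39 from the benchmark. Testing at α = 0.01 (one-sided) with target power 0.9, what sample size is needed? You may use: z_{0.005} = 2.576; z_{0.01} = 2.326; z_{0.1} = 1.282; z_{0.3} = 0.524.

n = 86

For a one-sample test: n = ((z_{α} + z_β) / d)².
z_{α} + z_β = 2.326 + 1.282 = 3.608.
n = (3.608 / 0.39)² = 9.251² = 85.59.
Round up.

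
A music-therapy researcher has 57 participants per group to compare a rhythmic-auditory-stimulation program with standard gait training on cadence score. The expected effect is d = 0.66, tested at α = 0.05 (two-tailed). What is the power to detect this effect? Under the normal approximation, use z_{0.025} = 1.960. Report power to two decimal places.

For two equal groups, power = Φ(d·√(n/2) − z_{α/2}).
d·√(n/2) = 0.66 × √(57/2) = 0.66 × 5.339 = 3.523.
z_β = 3.523 − 1.960 = 1.563.
Power = Φ(1.563) = 0.941.

power ≈ 0.94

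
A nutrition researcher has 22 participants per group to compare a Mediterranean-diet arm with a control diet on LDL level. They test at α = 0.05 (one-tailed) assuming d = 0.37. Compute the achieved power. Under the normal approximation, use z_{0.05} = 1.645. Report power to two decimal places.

power ≈ 0.34

For two equal groups, power = Φ(d·√(n/2) − z_{α}).
d·√(n/2) = 0.37 × √(22/2) = 0.37 × 3.317 = 1.227.
z_β = 1.227 − 1.645 = -0.418.
Power = Φ(-0.418) = 0.338.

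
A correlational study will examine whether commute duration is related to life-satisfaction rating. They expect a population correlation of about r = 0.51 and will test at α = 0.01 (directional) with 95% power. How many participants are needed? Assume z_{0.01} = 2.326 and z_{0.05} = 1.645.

Fisher's z: C = ½·ln((1+r)/(1−r)) = ½·ln(3.0816) = 0.5627.
n = ((z_{α} + z_β)/C)² + 3.
(2.326 + 1.645) / 0.5627 = 3.971 / 0.5627 = 7.057.
n = 7.057² + 3 = 49.80 + 3 = 52.8.
Round up.

n = 53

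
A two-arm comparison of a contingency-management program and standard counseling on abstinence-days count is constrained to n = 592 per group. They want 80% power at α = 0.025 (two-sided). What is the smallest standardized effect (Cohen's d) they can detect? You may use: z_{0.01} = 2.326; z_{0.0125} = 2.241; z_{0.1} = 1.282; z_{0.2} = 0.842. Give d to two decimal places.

d_min ≈ 0.18

For two independent groups of n = 592 each: d_min = (z_{α/2} + z_β)·√(2/n).
z-sum = 2.241 + 0.842 = 3.083.
d_min = 3.083 × √(2/592) = 3.083 × 0.0581 = 0.179.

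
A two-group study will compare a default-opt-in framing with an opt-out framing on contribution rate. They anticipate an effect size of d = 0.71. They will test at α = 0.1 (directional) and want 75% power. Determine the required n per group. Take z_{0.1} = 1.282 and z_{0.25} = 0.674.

n = 16 per group

For two independent groups with equal n: n = 2·((z_{α} + z_β) / d)².
z_{α} + z_β = 1.282 + 0.674 = 1.956.
n = 2 × (1.956 / 0.71)² = 2 × 2.755² = 2 × 7.59 = 15.2.
Round up to the next whole participant.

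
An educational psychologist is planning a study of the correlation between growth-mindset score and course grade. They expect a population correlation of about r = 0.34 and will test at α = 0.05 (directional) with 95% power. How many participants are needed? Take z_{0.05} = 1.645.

n = 90

Fisher's z: C = ½·ln((1+r)/(1−r)) = ½·ln(2.0303) = 0.3541.
n = ((z_{α} + z_β)/C)² + 3.
(1.645 + 1.645) / 0.3541 = 3.290 / 0.3541 = 9.291.
n = 9.291² + 3 = 86.33 + 3 = 89.3.
Round up.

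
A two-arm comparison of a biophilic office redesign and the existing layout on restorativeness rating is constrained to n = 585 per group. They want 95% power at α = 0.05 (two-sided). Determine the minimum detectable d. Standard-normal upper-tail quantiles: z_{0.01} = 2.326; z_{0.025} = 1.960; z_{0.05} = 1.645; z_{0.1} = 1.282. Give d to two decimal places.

For two independent groups of n = 585 each: d_min = (z_{α/2} + z_β)·√(2/n).
z-sum = 1.960 + 1.645 = 3.605.
d_min = 3.605 × √(2/585) = 3.605 × 0.0585 = 0.211.

d_min ≈ 0.21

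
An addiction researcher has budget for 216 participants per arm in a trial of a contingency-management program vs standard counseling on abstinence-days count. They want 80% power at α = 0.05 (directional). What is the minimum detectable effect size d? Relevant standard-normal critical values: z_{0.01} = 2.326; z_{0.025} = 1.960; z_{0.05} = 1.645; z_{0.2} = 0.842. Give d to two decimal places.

For two independent groups of n = 216 each: d_min = (z_{α} + z_β)·√(2/n).
z-sum = 1.645 + 0.842 = 2.487.
d_min = 2.487 × √(2/216) = 2.487 × 0.0962 = 0.239.

d_min ≈ 0.24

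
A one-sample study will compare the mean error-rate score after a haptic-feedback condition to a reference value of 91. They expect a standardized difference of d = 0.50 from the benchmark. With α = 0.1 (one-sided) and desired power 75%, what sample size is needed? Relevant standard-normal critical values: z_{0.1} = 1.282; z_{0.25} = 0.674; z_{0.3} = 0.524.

For a one-sample test: n = ((z_{α} + z_β) / d)².
z_{α} + z_β = 1.282 + 0.674 = 1.956.
n = (1.956 / 0.50)² = 3.912² = 15.30.
Round up.

n = 16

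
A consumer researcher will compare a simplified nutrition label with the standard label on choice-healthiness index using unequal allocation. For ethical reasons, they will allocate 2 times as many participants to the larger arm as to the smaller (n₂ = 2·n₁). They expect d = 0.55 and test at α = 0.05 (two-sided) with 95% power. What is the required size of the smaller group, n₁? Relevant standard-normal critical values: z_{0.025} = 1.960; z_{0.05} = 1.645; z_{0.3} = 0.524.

With allocation ratio k = n₂/n₁ = 2, Var(x̄₁−x̄₂) = σ²(1/n₁ + 1/(k·n₁)) = σ²·(k+1)/(k·n₁).
So n₁ = (1 + 1/k)·((z_{α/2} + z_β)/d)² = 1.500 × (3.605/0.55)².
n₁ = 1.500 × 42.96 = 64.4.
Round up: n₁ = 65, giving n₂ = 2 × 65 = 130.

n₁ = 65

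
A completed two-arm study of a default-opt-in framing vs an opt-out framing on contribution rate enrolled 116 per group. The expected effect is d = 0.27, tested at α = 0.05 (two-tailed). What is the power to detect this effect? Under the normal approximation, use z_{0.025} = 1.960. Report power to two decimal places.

For two equal groups, power = Φ(d·√(n/2) − z_{α/2}).
d·√(n/2) = 0.27 × √(116/2) = 0.27 × 7.616 = 2.056.
z_β = 2.056 − 1.960 = 0.096.
Power = Φ(0.096) = 0.538.

power ≈ 0.54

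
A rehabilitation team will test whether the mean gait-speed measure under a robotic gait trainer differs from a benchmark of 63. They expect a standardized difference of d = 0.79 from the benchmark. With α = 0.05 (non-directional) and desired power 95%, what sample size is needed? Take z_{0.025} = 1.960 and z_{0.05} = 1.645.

n = 21

For a one-sample test: n = ((z_{α/2} + z_β) / d)².
z_{α/2} + z_β = 1.960 + 1.645 = 3.605.
n = (3.605 / 0.79)² = 4.563² = 20.82.
Round up.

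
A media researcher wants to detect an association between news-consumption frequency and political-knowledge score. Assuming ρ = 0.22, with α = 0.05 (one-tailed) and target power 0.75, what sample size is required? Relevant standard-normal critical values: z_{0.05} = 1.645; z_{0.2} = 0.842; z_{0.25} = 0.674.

Fisher's z: C = ½·ln((1+r)/(1−r)) = ½·ln(1.5641) = 0.2237.
n = ((z_{α} + z_β)/C)² + 3.
(1.645 + 0.674) / 0.2237 = 2.319 / 0.2237 = 10.367.
n = 10.367² + 3 = 107.47 + 3 = 110.5.
Round up.

n = 111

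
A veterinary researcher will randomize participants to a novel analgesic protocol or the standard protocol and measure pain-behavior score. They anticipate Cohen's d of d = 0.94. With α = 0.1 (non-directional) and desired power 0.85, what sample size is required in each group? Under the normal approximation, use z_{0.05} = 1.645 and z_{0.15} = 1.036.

For two independent groups with equal n: n = 2·((z_{α/2} + z_β) / d)².
z_{α/2} + z_β = 1.645 + 1.036 = 2.681.
n = 2 × (2.681 / 0.94)² = 2 × 2.852² = 2 × 8.13 = 16.3.
Round up to the next whole participant.

n = 17 per group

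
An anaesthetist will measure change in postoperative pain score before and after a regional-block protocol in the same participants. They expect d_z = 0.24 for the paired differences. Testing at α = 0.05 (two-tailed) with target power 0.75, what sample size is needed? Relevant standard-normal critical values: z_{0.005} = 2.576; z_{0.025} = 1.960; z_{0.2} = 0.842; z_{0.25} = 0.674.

n = 121 pairs

For a paired (one-sample on differences) test: n = ((z_{α/2} + z_β) / d)².
z_{α/2} + z_β = 1.960 + 0.674 = 2.634.
n = (2.634 / 0.24)² = 10.975² = 120.45.
Round up.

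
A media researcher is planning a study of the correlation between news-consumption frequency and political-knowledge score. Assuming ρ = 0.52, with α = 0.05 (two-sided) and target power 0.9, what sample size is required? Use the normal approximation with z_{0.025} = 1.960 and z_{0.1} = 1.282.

Fisher's z: C = ½·ln((1+r)/(1−r)) = ½·ln(3.1667) = 0.5763.
n = ((z_{α/2} + z_β)/C)² + 3.
(1.960 + 1.282) / 0.5763 = 3.242 / 0.5763 = 5.626.
n = 5.626² + 3 = 31.65 + 3 = 34.6.
Round up.

n = 35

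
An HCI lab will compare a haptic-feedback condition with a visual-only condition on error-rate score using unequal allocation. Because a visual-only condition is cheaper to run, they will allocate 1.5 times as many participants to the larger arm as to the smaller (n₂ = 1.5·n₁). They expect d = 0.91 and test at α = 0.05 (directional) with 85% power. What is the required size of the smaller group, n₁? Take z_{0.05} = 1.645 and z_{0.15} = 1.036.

With allocation ratio k = n₂/n₁ = 1.5, Var(x̄₁−x̄₂) = σ²(1/n₁ + 1/(k·n₁)) = σ²·(k+1)/(k·n₁).
So n₁ = (1 + 1/k)·((z_{α} + z_β)/d)² = 1.667 × (2.681/0.91)².
n₁ = 1.667 × 8.68 = 14.5.
Round up: n₁ = 15, giving n₂ = ⌈1.5 × 15⌉ = ⌈22.5⌉ = 23.

n₁ = 15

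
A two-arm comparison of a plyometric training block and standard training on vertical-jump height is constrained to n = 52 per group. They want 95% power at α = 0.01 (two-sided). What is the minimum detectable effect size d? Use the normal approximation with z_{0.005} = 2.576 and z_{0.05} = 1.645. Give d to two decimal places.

d_min ≈ 0.83

For two independent groups of n = 52 each: d_min = (z_{α/2} + z_β)·√(2/n).
z-sum = 2.576 + 1.645 = 4.221.
d_min = 4.221 × √(2/52) = 4.221 × 0.1961 = 0.828.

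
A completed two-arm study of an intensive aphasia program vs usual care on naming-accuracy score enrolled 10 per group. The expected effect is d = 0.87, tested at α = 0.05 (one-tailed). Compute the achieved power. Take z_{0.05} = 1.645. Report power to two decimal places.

power ≈ 0.62

For two equal groups, power = Φ(d·√(n/2) − z_{α}).
d·√(n/2) = 0.87 × √(10/2) = 0.87 × 2.236 = 1.945.
z_β = 1.945 − 1.645 = 0.300.
Power = Φ(0.300) = 0.618.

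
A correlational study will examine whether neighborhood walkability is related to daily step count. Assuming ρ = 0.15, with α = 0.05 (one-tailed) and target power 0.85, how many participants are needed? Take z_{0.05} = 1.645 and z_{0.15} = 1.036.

n = 318

Fisher's z: C = ½·ln((1+r)/(1−r)) = ½·ln(1.3529) = 0.1511.
n = ((z_{α} + z_β)/C)² + 3.
(1.645 + 1.036) / 0.1511 = 2.681 / 0.1511 = 17.743.
n = 17.743² + 3 = 314.82 + 3 = 317.8.
Round up.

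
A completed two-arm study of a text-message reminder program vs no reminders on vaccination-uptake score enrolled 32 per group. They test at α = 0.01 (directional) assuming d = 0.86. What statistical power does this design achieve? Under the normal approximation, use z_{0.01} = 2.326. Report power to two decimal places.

power ≈ 0.87

For two equal groups, power = Φ(d·√(n/2) − z_{α}).
d·√(n/2) = 0.86 × √(32/2) = 0.86 × 4.000 = 3.440.
z_β = 3.440 − 2.326 = 1.114.
Power = Φ(1.114) = 0.867.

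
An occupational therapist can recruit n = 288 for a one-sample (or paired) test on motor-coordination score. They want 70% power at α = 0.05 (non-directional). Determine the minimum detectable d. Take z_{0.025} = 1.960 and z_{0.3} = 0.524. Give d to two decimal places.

For a single sample (or paired design) of n = 288: d_min = (z_{α/2} + z_β)/√n.
z-sum = 1.960 + 0.524 = 2.484.
d_min = 2.484 / √288 = 2.484 / 16.971 = 0.146.

d_min ≈ 0.15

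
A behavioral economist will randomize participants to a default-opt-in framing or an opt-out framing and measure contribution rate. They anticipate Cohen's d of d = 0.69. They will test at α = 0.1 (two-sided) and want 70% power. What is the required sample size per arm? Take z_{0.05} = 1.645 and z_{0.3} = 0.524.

n = 20 per group

For two independent groups with equal n: n = 2·((z_{α/2} + z_β) / d)².
z_{α/2} + z_β = 1.645 + 0.524 = 2.169.
n = 2 × (2.169 / 0.69)² = 2 × 3.143² = 2 × 9.88 = 19.8.
Round up to the next whole participant.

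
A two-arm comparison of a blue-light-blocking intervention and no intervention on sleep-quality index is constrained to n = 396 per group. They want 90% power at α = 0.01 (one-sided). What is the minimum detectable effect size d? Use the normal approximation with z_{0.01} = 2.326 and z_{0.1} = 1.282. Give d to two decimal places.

For two independent groups of n = 396 each: d_min = (z_{α} + z_β)·√(2/n).
z-sum = 2.326 + 1.282 = 3.608.
d_min = 3.608 × √(2/396) = 3.608 × 0.0711 = 0.256.

d_min ≈ 0.26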